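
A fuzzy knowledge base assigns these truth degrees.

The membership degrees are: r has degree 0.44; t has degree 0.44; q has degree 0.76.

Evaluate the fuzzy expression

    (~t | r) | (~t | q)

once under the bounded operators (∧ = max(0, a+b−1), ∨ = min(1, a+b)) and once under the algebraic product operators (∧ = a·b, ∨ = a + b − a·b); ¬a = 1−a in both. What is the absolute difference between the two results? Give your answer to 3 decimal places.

0.026

Under bounded:
  ~t = 1 − 0.44 = 0.56
  ~t | r = min(1, a+b) on (0.56, 0.44) = 1.00
  ~t = 1 − 0.44 = 0.56
  ~t | q = min(1, a+b) on (0.56, 0.76) = 1.00
  (~t | r) | (~t | q) = min(1, a+b) on (1.00, 1.00) = 1.00
  → value = 1.0000
Under algebraic product:
  ~t = 1 − 0.4400 = 0.5600
  ~t | r = a + b − a·b on (0.5600, 0.4400) = 0.7536
  ~t = 1 − 0.4400 = 0.5600
  ~t | q = a + b − a·b on (0.5600, 0.7600) = 0.8944
  (~t | r) | (~t | q) = a + b − a·b on (0.7536, 0.8944) = 0.9740
  → value = 0.9740
|1.0000 − 0.9740| = 0.026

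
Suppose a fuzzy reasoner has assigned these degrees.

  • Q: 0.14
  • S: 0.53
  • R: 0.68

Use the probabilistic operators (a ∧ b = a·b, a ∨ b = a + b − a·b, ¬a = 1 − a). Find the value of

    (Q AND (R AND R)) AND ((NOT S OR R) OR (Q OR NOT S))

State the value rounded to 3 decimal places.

R AND R = a·b on (0.6800, 0.6800) = 0.4624
Q AND (R AND R) = a·b on (0.1400, 0.4624) = 0.0647
NOT S = 1 − 0.5300 = 0.4700
NOT S OR R = a + b − a·b on (0.4700, 0.6800) = 0.8304
NOT S = 1 − 0.5300 = 0.4700
Q OR NOT S = a + b − a·b on (0.1400, 0.4700) = 0.5442
(NOT S OR R) OR (Q OR NOT S) = a + b − a·b on (0.8304, 0.5442) = 0.9227
(Q AND (R AND R)) AND ((NOT S OR R) OR (Q OR NOT S)) = a·b on (0.0647, 0.9227) = 0.0597

0.060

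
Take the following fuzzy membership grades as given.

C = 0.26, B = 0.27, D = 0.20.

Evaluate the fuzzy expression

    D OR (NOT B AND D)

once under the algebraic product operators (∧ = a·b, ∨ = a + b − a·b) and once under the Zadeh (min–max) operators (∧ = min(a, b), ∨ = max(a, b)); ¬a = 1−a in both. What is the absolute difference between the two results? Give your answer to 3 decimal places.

Under algebraic product:
  NOT B = 1 − 0.2700 = 0.7300
  NOT B AND D = a·b on (0.7300, 0.2000) = 0.1460
  D OR (NOT B AND D) = a + b − a·b on (0.2000, 0.1460) = 0.3168
  → value = 0.3168
Under Zadeh (min–max):
  NOT B = 1 − 0.27 = 0.73
  NOT B AND D = min(a, b) on (0.73, 0.20) = 0.20
  D OR (NOT B AND D) = max(a, b) on (0.20, 0.20) = 0.20
  → value = 0.2000
|0.3168 − 0.2000| = 0.117

0.117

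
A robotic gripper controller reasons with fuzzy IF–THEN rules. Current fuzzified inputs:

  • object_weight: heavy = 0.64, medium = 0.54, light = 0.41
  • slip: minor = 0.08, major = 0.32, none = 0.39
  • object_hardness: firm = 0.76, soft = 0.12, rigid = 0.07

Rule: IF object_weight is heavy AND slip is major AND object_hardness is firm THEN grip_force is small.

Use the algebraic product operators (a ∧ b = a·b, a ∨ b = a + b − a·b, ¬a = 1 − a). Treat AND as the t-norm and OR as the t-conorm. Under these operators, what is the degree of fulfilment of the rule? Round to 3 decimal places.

firing strength: heavy=0.64, major=0.32, firm=0.76; AND[a·b] → w = 0.1556

0.156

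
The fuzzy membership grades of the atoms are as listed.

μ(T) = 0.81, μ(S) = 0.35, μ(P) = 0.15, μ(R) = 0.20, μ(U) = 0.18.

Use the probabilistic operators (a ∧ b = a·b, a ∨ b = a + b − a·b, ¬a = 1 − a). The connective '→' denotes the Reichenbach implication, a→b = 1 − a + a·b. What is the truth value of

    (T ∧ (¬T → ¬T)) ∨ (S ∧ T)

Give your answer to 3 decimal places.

0.775

¬T = 1 − 0.8100 = 0.1900
¬T = 1 − 0.8100 = 0.1900
¬T → ¬T  [Reichenbach: 1 − a + a·b] with a=0.1900, b=0.1900 → 0.8461
T ∧ (¬T → ¬T) = a·b on (0.8100, 0.8461) = 0.6853
S ∧ T = a·b on (0.3500, 0.8100) = 0.2835
(T ∧ (¬T → ¬T)) ∨ (S ∧ T) = a + b − a·b on (0.6853, 0.2835) = 0.7745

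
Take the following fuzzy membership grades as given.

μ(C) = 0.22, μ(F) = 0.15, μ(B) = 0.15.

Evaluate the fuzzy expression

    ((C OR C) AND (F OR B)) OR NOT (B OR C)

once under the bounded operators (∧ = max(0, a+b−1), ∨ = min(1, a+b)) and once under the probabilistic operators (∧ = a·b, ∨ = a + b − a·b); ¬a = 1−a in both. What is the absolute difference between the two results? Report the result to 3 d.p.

Under bounded:
  C OR C = min(1, a+b) on (0.22, 0.22) = 0.44
  F OR B = min(1, a+b) on (0.15, 0.15) = 0.30
  (C OR C) AND (F OR B) = max(0, a+b−1) on (0.44, 0.30) = 0.00
  B OR C = min(1, a+b) on (0.15, 0.22) = 0.37
  NOT (B OR C) = 1 − 0.37 = 0.63
  ((C OR C) AND (F OR B)) OR NOT (B OR C) = min(1, a+b) on (0.00, 0.63) = 0.63
  → value = 0.6300
Under probabilistic:
  C OR C = a + b − a·b on (0.2200, 0.2200) = 0.3916
  F OR B = a + b − a·b on (0.1500, 0.1500) = 0.2775
  (C OR C) AND (F OR B) = a·b on (0.3916, 0.2775) = 0.1087
  B OR C = a + b − a·b on (0.1500, 0.2200) = 0.3370
  NOT (B OR C) = 1 − 0.3370 = 0.6630
  ((C OR C) AND (F OR B)) OR NOT (B OR C) = a + b − a·b on (0.1087, 0.6630) = 0.6996
  → value = 0.6996
|0.6300 − 0.6996| = 0.070

0.070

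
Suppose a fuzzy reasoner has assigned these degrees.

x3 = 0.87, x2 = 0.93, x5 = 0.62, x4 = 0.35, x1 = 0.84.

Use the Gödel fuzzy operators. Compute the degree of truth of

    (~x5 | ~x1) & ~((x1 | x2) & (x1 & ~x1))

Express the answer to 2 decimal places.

0.38

~x5 = 1 − 0.62 = 0.38
~x1 = 1 − 0.84 = 0.16
~x5 | ~x1 = max(a, b) on (0.38, 0.16) = 0.38
x1 | x2 = max(a, b) on (0.84, 0.93) = 0.93
~x1 = 1 − 0.84 = 0.16
x1 & ~x1 = min(a, b) on (0.84, 0.16) = 0.16
(x1 | x2) & (x1 & ~x1) = min(a, b) on (0.93, 0.16) = 0.16
~((x1 | x2) & (x1 & ~x1)) = 1 − 0.16 = 0.84
(~x5 | ~x1) & ~((x1 | x2) & (x1 & ~x1)) = min(a, b) on (0.38, 0.84) = 0.38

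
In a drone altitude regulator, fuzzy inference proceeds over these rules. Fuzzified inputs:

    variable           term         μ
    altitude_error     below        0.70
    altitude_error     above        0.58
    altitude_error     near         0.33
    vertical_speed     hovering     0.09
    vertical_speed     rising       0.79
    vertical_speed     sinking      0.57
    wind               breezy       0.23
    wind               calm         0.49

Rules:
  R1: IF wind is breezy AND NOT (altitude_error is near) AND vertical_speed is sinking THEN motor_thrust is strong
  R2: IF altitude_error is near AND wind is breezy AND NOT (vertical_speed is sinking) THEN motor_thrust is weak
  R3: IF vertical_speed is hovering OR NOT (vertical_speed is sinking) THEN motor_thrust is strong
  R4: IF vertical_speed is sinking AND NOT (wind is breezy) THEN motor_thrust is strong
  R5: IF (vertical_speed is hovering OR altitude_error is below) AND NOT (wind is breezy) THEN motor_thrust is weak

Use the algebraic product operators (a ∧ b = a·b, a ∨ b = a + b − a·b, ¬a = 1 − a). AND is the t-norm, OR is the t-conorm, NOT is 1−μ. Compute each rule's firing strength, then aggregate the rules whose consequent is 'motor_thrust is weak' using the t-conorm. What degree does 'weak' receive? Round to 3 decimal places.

0.574

R1: breezy=0.23, ¬near=1−0.33=0.67, sinking=0.57; AND[a·b] → w = 0.0878
R2: near=0.33, breezy=0.23, ¬sinking=1−0.57=0.43; AND[a·b] → w = 0.0326
R3: hovering=0.09, ¬sinking=1−0.57=0.43; OR[a + b − a·b] → w = 0.4813
R4: sinking=0.57, ¬breezy=1−0.23=0.77; AND[a·b] → w = 0.4389
R5: (hovering=0.09 OR below=0.70) = 0.7270; AND[a·b] with ¬breezy=1−0.23=0.77 → w = 0.5598
Rules with consequent 'weak': {R2, R5} → strengths 0.0326, 0.5598
Aggregate via t-conorm [a + b − a·b]: 0.5742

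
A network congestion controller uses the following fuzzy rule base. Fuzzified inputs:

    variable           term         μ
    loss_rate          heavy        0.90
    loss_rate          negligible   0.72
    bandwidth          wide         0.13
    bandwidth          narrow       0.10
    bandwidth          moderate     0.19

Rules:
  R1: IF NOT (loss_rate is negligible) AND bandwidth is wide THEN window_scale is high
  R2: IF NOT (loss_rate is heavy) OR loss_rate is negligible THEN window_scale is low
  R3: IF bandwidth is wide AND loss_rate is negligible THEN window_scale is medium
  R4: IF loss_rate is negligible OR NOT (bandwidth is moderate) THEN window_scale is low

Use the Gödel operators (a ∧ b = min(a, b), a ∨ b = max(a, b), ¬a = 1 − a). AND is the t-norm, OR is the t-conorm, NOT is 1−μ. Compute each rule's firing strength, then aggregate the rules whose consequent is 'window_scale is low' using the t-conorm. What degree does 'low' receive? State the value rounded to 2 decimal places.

0.81

R1: ¬negligible=1−0.72=0.28, wide=0.13; AND[min(a, b)] → w = 0.13
R2: ¬heavy=1−0.90=0.10, negligible=0.72; OR[max(a, b)] → w = 0.72
R3: wide=0.13, negligible=0.72; AND[min(a, b)] → w = 0.13
R4: negligible=0.72, ¬moderate=1−0.19=0.81; OR[max(a, b)] → w = 0.81
Rules with consequent 'low': {R2, R4} → strengths 0.72, 0.81
Aggregate via t-conorm [max(a, b)]: 0.81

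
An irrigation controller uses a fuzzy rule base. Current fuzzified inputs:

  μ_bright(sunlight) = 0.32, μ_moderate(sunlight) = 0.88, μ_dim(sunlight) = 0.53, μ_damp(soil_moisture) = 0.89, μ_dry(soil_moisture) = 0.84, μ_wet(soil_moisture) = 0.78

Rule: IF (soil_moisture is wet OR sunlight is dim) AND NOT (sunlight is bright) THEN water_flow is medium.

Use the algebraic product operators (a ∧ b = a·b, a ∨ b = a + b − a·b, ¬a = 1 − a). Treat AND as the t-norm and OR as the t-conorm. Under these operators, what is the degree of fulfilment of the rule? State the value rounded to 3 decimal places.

0.610

firing strength: (wet=0.78 OR dim=0.53) = 0.8966; AND[a·b] with ¬bright=1−0.32=0.68 → w = 0.6097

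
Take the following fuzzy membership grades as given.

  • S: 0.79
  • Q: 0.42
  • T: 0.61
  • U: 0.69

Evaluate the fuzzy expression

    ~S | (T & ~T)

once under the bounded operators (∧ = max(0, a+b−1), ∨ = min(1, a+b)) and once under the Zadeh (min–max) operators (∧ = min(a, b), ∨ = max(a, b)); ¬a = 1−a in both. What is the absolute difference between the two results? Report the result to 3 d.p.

Under bounded:
  ~S = 1 − 0.79 = 0.21
  ~T = 1 − 0.61 = 0.39
  T & ~T = max(0, a+b−1) on (0.61, 0.39) = 0.00
  ~S | (T & ~T) = min(1, a+b) on (0.21, 0.00) = 0.21
  → value = 0.2100
Under Zadeh (min–max):
  ~S = 1 − 0.79 = 0.21
  ~T = 1 − 0.61 = 0.39
  T & ~T = min(a, b) on (0.61, 0.39) = 0.39
  ~S | (T & ~T) = max(a, b) on (0.21, 0.39) = 0.39
  → value = 0.3900
|0.2100 − 0.3900| = 0.180

0.180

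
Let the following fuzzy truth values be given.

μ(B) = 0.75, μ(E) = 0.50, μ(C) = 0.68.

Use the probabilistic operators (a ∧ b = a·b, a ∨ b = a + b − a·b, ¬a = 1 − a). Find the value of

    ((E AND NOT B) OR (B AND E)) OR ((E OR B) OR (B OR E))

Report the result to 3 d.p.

0.991

NOT B = 1 − 0.7500 = 0.2500
E AND NOT B = a·b on (0.5000, 0.2500) = 0.1250
B AND E = a·b on (0.7500, 0.5000) = 0.3750
(E AND NOT B) OR (B AND E) = a + b − a·b on (0.1250, 0.3750) = 0.4531
E OR B = a + b − a·b on (0.5000, 0.7500) = 0.8750
B OR E = a + b − a·b on (0.7500, 0.5000) = 0.8750
(E OR B) OR (B OR E) = a + b − a·b on (0.8750, 0.8750) = 0.9844
((E AND NOT B) OR (B AND E)) OR ((E OR B) OR (B OR E)) = a + b − a·b on (0.4531, 0.9844) = 0.9915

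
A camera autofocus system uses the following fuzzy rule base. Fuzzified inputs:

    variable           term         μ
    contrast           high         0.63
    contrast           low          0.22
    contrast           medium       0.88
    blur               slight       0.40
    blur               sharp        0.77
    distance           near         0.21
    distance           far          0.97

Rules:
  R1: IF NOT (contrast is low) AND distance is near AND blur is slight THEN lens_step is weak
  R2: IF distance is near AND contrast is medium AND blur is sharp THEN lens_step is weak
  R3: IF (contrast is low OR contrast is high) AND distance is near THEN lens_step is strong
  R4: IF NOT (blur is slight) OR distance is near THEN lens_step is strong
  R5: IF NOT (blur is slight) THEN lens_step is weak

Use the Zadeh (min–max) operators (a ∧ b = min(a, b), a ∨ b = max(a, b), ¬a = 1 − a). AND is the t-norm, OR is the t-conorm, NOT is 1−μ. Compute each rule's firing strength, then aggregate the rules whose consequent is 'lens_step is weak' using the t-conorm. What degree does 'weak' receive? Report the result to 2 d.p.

R1: ¬low=1−0.22=0.78, near=0.21, slight=0.40; AND[min(a, b)] → w = 0.21
R2: near=0.21, medium=0.88, sharp=0.77; AND[min(a, b)] → w = 0.21
R3: (low=0.22 OR high=0.63) = 0.63; AND[min(a, b)] with near=0.21 → w = 0.21
R4: ¬slight=1−0.40=0.60, near=0.21; OR[max(a, b)] → w = 0.60
R5: ¬slight=1−0.40=0.60 → w = 0.60
Rules with consequent 'weak': {R1, R2, R5} → strengths 0.21, 0.21, 0.60
Aggregate via t-conorm [max(a, b)]: 0.60

0.60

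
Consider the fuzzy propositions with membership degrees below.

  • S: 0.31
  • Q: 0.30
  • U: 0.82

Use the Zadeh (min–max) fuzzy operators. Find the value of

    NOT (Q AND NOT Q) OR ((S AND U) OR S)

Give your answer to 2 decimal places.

0.70

NOT Q = 1 − 0.30 = 0.70
Q AND NOT Q = min(a, b) on (0.30, 0.70) = 0.30
NOT (Q AND NOT Q) = 1 − 0.30 = 0.70
S AND U = min(a, b) on (0.31, 0.82) = 0.31
(S AND U) OR S = max(a, b) on (0.31, 0.31) = 0.31
NOT (Q AND NOT Q) OR ((S AND U) OR S) = max(a, b) on (0.70, 0.31) = 0.70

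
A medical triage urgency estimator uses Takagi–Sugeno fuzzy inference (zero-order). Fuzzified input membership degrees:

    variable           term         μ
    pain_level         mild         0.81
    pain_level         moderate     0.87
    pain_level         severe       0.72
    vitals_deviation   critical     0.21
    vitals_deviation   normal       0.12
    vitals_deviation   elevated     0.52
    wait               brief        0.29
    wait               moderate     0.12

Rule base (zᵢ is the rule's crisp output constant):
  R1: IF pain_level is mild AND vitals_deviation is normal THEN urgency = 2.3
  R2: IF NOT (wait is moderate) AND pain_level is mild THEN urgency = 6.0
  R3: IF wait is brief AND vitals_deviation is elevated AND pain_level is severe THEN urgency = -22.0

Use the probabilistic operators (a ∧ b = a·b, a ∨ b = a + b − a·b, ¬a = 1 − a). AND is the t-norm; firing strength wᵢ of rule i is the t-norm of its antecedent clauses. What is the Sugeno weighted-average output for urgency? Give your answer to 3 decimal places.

2.299

R1 (z=2.3): mild=0.81, normal=0.12; AND[a·b] → w = 0.0972
R2 (z=6.0): ¬moderate=1−0.12=0.88, mild=0.81; AND[a·b] → w = 0.7128
R3 (z=-22.0): brief=0.29, elevated=0.52, severe=0.72; AND[a·b] → w = 0.1086
Weighted average = (0.0972·2.3 + 0.7128·6.0 + 0.1086·-22.0) / (0.0972 + 0.7128 + 0.1086)
  = 2.1117 / 0.9186 = 2.299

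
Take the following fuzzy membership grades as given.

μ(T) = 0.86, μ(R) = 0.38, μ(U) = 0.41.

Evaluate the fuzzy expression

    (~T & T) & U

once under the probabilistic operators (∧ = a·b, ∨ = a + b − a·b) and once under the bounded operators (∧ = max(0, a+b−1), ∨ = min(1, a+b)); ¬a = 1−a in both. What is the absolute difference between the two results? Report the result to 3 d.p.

Under probabilistic:
  ~T = 1 − 0.8600 = 0.1400
  ~T & T = a·b on (0.1400, 0.8600) = 0.1204
  (~T & T) & U = a·b on (0.1204, 0.4100) = 0.0494
  → value = 0.0494
Under bounded:
  ~T = 1 − 0.86 = 0.14
  ~T & T = max(0, a+b−1) on (0.14, 0.86) = 0.00
  (~T & T) & U = max(0, a+b−1) on (0.00, 0.41) = 0.00
  → value = 0.0000
|0.0494 − 0.0000| = 0.049

0.049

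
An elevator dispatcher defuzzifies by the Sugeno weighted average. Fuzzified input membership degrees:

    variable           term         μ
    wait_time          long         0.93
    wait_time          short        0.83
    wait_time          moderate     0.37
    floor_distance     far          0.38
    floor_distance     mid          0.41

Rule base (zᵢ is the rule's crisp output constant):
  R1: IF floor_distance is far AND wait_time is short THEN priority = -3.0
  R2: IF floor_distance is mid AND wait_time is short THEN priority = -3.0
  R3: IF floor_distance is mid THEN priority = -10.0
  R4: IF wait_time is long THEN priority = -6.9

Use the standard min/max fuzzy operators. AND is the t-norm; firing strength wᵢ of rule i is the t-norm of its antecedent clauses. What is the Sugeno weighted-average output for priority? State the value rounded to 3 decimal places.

-6.050

R1 (z=-3.0): far=0.38, short=0.83; AND[min(a, b)] → w = 0.38
R2 (z=-3.0): mid=0.41, short=0.83; AND[min(a, b)] → w = 0.41
R3 (z=-10.0): mid=0.41 → w = 0.41
R4 (z=-6.9): long=0.93 → w = 0.93
Weighted average = (0.38·-3.0 + 0.41·-3.0 + 0.41·-10.0 + 0.93·-6.9) / (0.38 + 0.41 + 0.41 + 0.93)
  = -12.8870 / 2.1300 = -6.050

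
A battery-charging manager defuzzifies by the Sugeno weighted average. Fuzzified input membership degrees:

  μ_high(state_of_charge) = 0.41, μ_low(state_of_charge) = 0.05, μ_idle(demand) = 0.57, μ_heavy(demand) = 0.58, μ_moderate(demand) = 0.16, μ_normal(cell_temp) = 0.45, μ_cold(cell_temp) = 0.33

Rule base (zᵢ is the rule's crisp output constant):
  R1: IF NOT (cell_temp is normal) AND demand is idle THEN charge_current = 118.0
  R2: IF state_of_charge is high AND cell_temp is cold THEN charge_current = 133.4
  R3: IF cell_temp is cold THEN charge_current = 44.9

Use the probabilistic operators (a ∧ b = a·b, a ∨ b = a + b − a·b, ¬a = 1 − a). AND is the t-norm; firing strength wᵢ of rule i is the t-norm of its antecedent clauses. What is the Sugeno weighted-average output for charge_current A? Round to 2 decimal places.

89.70

R1 (z=118.0): ¬normal=1−0.45=0.55, idle=0.57; AND[a·b] → w = 0.3135
R2 (z=133.4): high=0.41, cold=0.33; AND[a·b] → w = 0.1353
R3 (z=44.9): cold=0.33 → w = 0.3300
Weighted average = (0.3135·118.0 + 0.1353·133.4 + 0.3300·44.9) / (0.3135 + 0.1353 + 0.3300)
  = 69.8590 / 0.7788 = 89.70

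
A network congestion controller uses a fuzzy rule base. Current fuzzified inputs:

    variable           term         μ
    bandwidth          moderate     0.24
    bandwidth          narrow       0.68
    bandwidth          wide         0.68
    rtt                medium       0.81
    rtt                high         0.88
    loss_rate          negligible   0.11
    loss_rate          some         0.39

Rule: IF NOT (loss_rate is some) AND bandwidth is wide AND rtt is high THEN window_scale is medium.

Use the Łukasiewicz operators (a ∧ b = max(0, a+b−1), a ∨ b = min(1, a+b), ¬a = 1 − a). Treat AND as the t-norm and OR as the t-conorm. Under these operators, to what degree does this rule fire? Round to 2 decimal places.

0.17

firing strength: ¬some=1−0.39=0.61, wide=0.68, high=0.88; AND[max(0, a+b−1)] → w = 0.17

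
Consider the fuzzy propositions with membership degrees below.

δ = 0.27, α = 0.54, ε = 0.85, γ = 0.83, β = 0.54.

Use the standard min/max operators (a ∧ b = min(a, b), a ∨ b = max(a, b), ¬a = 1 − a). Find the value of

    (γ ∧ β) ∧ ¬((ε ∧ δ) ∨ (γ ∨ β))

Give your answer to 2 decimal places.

0.17

γ ∧ β = min(a, b) on (0.83, 0.54) = 0.54
ε ∧ δ = min(a, b) on (0.85, 0.27) = 0.27
γ ∨ β = max(a, b) on (0.83, 0.54) = 0.83
(ε ∧ δ) ∨ (γ ∨ β) = max(a, b) on (0.27, 0.83) = 0.83
¬((ε ∧ δ) ∨ (γ ∨ β)) = 1 − 0.83 = 0.17
(γ ∧ β) ∧ ¬((ε ∧ δ) ∨ (γ ∨ β)) = min(a, b) on (0.54, 0.17) = 0.17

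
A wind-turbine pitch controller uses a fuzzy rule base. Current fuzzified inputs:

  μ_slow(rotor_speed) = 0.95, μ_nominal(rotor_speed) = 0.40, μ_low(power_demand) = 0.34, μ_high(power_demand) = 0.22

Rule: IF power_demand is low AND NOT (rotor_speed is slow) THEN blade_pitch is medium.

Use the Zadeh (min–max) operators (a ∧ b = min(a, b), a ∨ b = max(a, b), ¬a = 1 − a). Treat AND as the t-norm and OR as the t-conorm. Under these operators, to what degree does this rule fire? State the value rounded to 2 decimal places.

firing strength: low=0.34, ¬slow=1−0.95=0.05; AND[min(a, b)] → w = 0.05

0.05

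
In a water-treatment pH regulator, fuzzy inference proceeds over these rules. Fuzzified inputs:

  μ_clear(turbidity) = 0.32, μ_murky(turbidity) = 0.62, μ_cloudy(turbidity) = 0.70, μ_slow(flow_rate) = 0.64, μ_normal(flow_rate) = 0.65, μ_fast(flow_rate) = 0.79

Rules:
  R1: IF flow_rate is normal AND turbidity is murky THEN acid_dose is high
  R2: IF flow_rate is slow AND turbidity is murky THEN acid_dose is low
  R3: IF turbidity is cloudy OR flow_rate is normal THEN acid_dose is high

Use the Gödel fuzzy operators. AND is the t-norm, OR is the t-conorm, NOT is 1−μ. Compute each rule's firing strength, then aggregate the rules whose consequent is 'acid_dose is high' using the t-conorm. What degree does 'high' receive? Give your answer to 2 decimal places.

0.70

R1: normal=0.65, murky=0.62; AND[min(a, b)] → w = 0.62
R2: slow=0.64, murky=0.62; AND[min(a, b)] → w = 0.62
R3: cloudy=0.70, normal=0.65; OR[max(a, b)] → w = 0.70
Rules with consequent 'high': {R1, R3} → strengths 0.62, 0.70
Aggregate via t-conorm [max(a, b)]: 0.70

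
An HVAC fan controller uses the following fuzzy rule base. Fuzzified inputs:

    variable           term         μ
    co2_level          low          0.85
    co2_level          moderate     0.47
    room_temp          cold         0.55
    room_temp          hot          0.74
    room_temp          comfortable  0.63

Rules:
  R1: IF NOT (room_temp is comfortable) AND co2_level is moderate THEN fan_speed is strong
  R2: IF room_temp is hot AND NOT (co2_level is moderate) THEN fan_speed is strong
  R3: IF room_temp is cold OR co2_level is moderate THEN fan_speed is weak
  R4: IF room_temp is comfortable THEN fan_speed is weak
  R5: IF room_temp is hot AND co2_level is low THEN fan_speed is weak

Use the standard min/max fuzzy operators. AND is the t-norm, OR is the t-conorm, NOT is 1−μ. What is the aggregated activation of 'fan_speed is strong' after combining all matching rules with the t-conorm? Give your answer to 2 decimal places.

R1: ¬comfortable=1−0.63=0.37, moderate=0.47; AND[min(a, b)] → w = 0.37
R2: hot=0.74, ¬moderate=1−0.47=0.53; AND[min(a, b)] → w = 0.53
R3: cold=0.55, moderate=0.47; OR[max(a, b)] → w = 0.55
R4: comfortable=0.63 → w = 0.63
R5: hot=0.74, low=0.85; AND[min(a, b)] → w = 0.74
Rules with consequent 'strong': {R1, R2} → strengths 0.37, 0.53
Aggregate via t-conorm [max(a, b)]: 0.53

0.53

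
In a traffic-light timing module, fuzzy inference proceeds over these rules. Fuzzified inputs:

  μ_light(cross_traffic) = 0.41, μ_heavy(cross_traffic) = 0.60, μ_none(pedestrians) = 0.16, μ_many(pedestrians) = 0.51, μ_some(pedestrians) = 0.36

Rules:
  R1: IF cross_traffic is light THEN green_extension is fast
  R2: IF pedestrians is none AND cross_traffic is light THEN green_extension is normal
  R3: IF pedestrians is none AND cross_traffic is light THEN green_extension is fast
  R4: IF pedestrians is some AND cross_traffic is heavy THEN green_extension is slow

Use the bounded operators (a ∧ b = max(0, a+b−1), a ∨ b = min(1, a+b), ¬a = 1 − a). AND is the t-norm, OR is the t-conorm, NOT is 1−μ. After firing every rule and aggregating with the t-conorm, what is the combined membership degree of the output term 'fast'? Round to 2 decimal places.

R1: light=0.41 → w = 0.41
R2: none=0.16, light=0.41; AND[max(0, a+b−1)] → w = 0.00
R3: none=0.16, light=0.41; AND[max(0, a+b−1)] → w = 0.00
R4: some=0.36, heavy=0.60; AND[max(0, a+b−1)] → w = 0.00
Rules with consequent 'fast': {R1, R3} → strengths 0.41, 0.00
Aggregate via t-conorm [min(1, a+b)]: 0.41

0.41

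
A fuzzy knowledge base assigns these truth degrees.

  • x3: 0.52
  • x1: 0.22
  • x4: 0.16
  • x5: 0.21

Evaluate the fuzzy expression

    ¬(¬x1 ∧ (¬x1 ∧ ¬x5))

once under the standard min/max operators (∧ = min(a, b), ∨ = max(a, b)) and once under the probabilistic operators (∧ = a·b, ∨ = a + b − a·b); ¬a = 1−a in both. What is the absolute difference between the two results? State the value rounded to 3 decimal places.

Under standard min/max:
  ¬x1 = 1 − 0.22 = 0.78
  ¬x1 = 1 − 0.22 = 0.78
  ¬x5 = 1 − 0.21 = 0.79
  ¬x1 ∧ ¬x5 = min(a, b) on (0.78, 0.79) = 0.78
  ¬x1 ∧ (¬x1 ∧ ¬x5) = min(a, b) on (0.78, 0.78) = 0.78
  ¬(¬x1 ∧ (¬x1 ∧ ¬x5)) = 1 − 0.78 = 0.22
  → value = 0.2200
Under probabilistic:
  ¬x1 = 1 − 0.2200 = 0.7800
  ¬x1 = 1 − 0.2200 = 0.7800
  ¬x5 = 1 − 0.2100 = 0.7900
  ¬x1 ∧ ¬x5 = a·b on (0.7800, 0.7900) = 0.6162
  ¬x1 ∧ (¬x1 ∧ ¬x5) = a·b on (0.7800, 0.6162) = 0.4806
  ¬(¬x1 ∧ (¬x1 ∧ ¬x5)) = 1 − 0.4806 = 0.5194
  → value = 0.5194
|0.2200 − 0.5194| = 0.299

0.299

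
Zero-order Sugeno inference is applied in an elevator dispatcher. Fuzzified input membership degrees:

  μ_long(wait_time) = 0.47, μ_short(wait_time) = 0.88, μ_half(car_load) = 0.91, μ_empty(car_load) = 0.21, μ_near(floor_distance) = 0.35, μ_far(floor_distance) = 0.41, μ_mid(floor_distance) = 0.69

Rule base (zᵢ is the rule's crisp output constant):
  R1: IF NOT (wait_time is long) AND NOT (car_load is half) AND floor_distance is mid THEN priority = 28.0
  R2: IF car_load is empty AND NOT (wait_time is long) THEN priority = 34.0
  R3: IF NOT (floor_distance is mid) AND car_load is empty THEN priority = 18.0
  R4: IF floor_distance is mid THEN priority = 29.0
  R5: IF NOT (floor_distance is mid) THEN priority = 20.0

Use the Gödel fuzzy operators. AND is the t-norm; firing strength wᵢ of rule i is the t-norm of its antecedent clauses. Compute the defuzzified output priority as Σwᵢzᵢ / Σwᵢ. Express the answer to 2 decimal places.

R1 (z=28.0): ¬long=1−0.47=0.53, ¬half=1−0.91=0.09, mid=0.69; AND[min(a, b)] → w = 0.09
R2 (z=34.0): empty=0.21, ¬long=1−0.47=0.53; AND[min(a, b)] → w = 0.21
R3 (z=18.0): ¬mid=1−0.69=0.31, empty=0.21; AND[min(a, b)] → w = 0.21
R4 (z=29.0): mid=0.69 → w = 0.69
R5 (z=20.0): ¬mid=1−0.69=0.31 → w = 0.31
Weighted average = (0.09·28.0 + 0.21·34.0 + 0.21·18.0 + 0.69·29.0 + 0.31·20.0) / (0.09 + 0.21 + 0.21 + 0.69 + 0.31)
  = 39.6500 / 1.5100 = 26.26

26.26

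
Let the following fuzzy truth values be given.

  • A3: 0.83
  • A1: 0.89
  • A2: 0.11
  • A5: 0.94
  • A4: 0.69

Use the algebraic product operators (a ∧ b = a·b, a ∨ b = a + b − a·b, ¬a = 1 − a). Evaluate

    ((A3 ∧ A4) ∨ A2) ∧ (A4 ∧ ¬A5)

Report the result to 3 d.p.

A3 ∧ A4 = a·b on (0.8300, 0.6900) = 0.5727
(A3 ∧ A4) ∨ A2 = a + b − a·b on (0.5727, 0.1100) = 0.6197
¬A5 = 1 − 0.9400 = 0.0600
A4 ∧ ¬A5 = a·b on (0.6900, 0.0600) = 0.0414
((A3 ∧ A4) ∨ A2) ∧ (A4 ∧ ¬A5) = a·b on (0.6197, 0.0414) = 0.0257

0.026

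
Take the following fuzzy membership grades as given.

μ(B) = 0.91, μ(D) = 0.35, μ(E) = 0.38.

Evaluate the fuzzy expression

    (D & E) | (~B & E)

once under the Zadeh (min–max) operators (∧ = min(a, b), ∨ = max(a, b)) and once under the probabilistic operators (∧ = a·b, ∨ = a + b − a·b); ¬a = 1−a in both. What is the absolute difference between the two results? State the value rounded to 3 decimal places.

0.187

Under Zadeh (min–max):
  D & E = min(a, b) on (0.35, 0.38) = 0.35
  ~B = 1 − 0.91 = 0.09
  ~B & E = min(a, b) on (0.09, 0.38) = 0.09
  (D & E) | (~B & E) = max(a, b) on (0.35, 0.09) = 0.35
  → value = 0.3500
Under probabilistic:
  D & E = a·b on (0.3500, 0.3800) = 0.1330
  ~B = 1 − 0.9100 = 0.0900
  ~B & E = a·b on (0.0900, 0.3800) = 0.0342
  (D & E) | (~B & E) = a + b − a·b on (0.1330, 0.0342) = 0.1627
  → value = 0.1627
|0.3500 − 0.1627| = 0.187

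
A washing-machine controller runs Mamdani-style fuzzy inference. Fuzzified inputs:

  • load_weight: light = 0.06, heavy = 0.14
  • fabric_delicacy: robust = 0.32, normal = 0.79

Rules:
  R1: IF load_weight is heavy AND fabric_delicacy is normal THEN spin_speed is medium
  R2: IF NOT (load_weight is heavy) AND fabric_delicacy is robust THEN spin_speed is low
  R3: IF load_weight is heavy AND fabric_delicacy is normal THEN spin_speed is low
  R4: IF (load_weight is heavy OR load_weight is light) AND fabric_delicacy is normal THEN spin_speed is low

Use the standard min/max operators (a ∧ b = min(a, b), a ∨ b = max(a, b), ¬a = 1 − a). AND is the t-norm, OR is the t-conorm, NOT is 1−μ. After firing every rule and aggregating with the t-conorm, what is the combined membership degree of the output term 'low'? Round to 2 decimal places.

0.32

R1: heavy=0.14, normal=0.79; AND[min(a, b)] → w = 0.14
R2: ¬heavy=1−0.14=0.86, robust=0.32; AND[min(a, b)] → w = 0.32
R3: heavy=0.14, normal=0.79; AND[min(a, b)] → w = 0.14
R4: (heavy=0.14 OR light=0.06) = 0.14; AND[min(a, b)] with normal=0.79 → w = 0.14
Rules with consequent 'low': {R2, R3, R4} → strengths 0.32, 0.14, 0.14
Aggregate via t-conorm [max(a, b)]: 0.32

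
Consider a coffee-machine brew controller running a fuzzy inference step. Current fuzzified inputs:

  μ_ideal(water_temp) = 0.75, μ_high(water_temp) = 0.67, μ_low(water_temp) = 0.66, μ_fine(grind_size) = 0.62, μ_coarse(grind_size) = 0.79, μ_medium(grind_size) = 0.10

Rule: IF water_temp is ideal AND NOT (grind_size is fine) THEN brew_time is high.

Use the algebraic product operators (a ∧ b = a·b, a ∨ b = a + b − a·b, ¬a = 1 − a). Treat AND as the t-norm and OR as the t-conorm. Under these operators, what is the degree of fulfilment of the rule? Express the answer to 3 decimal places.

firing strength: ideal=0.75, ¬fine=1−0.62=0.38; AND[a·b] → w = 0.2850

0.285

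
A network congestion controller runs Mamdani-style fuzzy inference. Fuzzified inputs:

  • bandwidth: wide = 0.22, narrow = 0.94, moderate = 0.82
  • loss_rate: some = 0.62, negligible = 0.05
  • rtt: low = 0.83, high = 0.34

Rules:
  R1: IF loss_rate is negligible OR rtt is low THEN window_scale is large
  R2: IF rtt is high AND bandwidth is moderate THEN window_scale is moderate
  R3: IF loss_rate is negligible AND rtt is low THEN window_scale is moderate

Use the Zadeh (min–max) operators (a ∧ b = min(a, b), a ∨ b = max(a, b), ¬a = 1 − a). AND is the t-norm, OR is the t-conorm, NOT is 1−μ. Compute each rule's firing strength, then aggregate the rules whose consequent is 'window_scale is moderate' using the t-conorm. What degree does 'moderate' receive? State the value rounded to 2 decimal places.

R1: negligible=0.05, low=0.83; OR[max(a, b)] → w = 0.83
R2: high=0.34, moderate=0.82; AND[min(a, b)] → w = 0.34
R3: negligible=0.05, low=0.83; AND[min(a, b)] → w = 0.05
Rules with consequent 'moderate': {R2, R3} → strengths 0.34, 0.05
Aggregate via t-conorm [max(a, b)]: 0.34

0.34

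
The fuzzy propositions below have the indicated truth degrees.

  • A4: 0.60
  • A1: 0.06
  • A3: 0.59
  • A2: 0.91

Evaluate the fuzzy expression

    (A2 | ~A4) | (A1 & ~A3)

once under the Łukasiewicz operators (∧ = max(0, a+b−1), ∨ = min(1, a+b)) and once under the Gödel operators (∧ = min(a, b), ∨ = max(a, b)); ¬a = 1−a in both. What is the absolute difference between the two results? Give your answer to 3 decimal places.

Under Łukasiewicz:
  ~A4 = 1 − 0.60 = 0.40
  A2 | ~A4 = min(1, a+b) on (0.91, 0.40) = 1.00
  ~A3 = 1 − 0.59 = 0.41
  A1 & ~A3 = max(0, a+b−1) on (0.06, 0.41) = 0.00
  (A2 | ~A4) | (A1 & ~A3) = min(1, a+b) on (1.00, 0.00) = 1.00
  → value = 1.0000
Under Gödel:
  ~A4 = 1 − 0.60 = 0.40
  A2 | ~A4 = max(a, b) on (0.91, 0.40) = 0.91
  ~A3 = 1 − 0.59 = 0.41
  A1 & ~A3 = min(a, b) on (0.06, 0.41) = 0.06
  (A2 | ~A4) | (A1 & ~A3) = max(a, b) on (0.91, 0.06) = 0.91
  → value = 0.9100
|1.0000 − 0.9100| = 0.090

0.090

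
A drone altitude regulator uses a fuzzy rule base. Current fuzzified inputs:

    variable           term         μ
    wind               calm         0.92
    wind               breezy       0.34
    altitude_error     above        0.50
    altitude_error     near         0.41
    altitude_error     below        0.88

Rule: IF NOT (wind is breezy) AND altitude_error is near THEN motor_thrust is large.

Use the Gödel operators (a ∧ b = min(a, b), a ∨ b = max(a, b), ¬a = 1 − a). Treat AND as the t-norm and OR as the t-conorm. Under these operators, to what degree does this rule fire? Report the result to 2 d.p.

firing strength: ¬breezy=1−0.34=0.66, near=0.41; AND[min(a, b)] → w = 0.41

0.41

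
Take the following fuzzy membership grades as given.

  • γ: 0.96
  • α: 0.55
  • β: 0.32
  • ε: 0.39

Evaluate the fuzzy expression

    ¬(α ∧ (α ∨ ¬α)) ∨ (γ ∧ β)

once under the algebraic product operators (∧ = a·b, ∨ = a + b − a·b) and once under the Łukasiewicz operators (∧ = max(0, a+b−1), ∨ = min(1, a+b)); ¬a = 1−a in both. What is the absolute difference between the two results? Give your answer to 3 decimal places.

0.017

Under algebraic product:
  ¬α = 1 − 0.5500 = 0.4500
  α ∨ ¬α = a + b − a·b on (0.5500, 0.4500) = 0.7525
  α ∧ (α ∨ ¬α) = a·b on (0.5500, 0.7525) = 0.4139
  ¬(α ∧ (α ∨ ¬α)) = 1 − 0.4139 = 0.5861
  γ ∧ β = a·b on (0.9600, 0.3200) = 0.3072
  ¬(α ∧ (α ∨ ¬α)) ∨ (γ ∧ β) = a + b − a·b on (0.5861, 0.3072) = 0.7133
  → value = 0.7133
Under Łukasiewicz:
  ¬α = 1 − 0.55 = 0.45
  α ∨ ¬α = min(1, a+b) on (0.55, 0.45) = 1.00
  α ∧ (α ∨ ¬α) = max(0, a+b−1) on (0.55, 1.00) = 0.55
  ¬(α ∧ (α ∨ ¬α)) = 1 − 0.55 = 0.45
  γ ∧ β = max(0, a+b−1) on (0.96, 0.32) = 0.28
  ¬(α ∧ (α ∨ ¬α)) ∨ (γ ∧ β) = min(1, a+b) on (0.45, 0.28) = 0.73
  → value = 0.7300
|0.7133 − 0.7300| = 0.017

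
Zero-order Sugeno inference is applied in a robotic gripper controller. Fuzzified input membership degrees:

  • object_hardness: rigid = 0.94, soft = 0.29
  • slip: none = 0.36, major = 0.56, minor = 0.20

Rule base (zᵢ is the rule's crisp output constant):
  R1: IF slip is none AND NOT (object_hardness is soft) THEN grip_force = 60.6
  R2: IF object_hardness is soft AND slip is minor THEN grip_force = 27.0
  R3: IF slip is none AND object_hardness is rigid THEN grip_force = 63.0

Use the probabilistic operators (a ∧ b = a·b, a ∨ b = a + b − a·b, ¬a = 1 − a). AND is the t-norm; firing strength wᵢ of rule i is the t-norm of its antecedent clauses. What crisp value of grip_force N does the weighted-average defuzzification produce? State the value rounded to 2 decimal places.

R1 (z=60.6): none=0.36, ¬soft=1−0.29=0.71; AND[a·b] → w = 0.2556
R2 (z=27.0): soft=0.29, minor=0.20; AND[a·b] → w = 0.0580
R3 (z=63.0): none=0.36, rigid=0.94; AND[a·b] → w = 0.3384
Weighted average = (0.2556·60.6 + 0.0580·27.0 + 0.3384·63.0) / (0.2556 + 0.0580 + 0.3384)
  = 38.3746 / 0.6520 = 58.86

58.86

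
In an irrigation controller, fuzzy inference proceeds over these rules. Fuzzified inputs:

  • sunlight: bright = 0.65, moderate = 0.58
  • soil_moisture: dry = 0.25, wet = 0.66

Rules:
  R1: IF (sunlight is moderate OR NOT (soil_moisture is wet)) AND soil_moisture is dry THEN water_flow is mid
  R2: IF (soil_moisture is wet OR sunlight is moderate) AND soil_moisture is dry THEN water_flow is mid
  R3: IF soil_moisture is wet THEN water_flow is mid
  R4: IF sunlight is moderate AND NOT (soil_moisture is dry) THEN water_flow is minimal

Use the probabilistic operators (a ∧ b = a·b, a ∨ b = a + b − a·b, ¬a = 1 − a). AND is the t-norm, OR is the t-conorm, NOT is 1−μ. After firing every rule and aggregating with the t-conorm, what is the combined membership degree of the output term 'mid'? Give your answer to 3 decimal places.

0.781

R1: (moderate=0.58 OR ¬wet=1−0.66=0.34) = 0.7228; AND[a·b] with dry=0.25 → w = 0.1807
R2: (wet=0.66 OR moderate=0.58) = 0.8572; AND[a·b] with dry=0.25 → w = 0.2143
R3: wet=0.66 → w = 0.6600
R4: moderate=0.58, ¬dry=1−0.25=0.75; AND[a·b] → w = 0.4350
Rules with consequent 'mid': {R1, R2, R3} → strengths 0.1807, 0.2143, 0.6600
Aggregate via t-conorm [a + b − a·b]: 0.7811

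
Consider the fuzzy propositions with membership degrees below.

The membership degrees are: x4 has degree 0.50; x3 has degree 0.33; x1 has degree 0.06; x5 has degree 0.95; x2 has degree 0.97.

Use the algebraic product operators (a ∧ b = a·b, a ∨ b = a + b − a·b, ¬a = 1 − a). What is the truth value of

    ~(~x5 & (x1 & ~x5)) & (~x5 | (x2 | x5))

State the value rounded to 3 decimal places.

0.998

~x5 = 1 − 0.9500 = 0.0500
~x5 = 1 − 0.9500 = 0.0500
x1 & ~x5 = a·b on (0.0600, 0.0500) = 0.0030
~x5 & (x1 & ~x5) = a·b on (0.0500, 0.0030) = 0.0002
~(~x5 & (x1 & ~x5)) = 1 − 0.0002 = 0.9999
~x5 = 1 − 0.9500 = 0.0500
x2 | x5 = a + b − a·b on (0.9700, 0.9500) = 0.9985
~x5 | (x2 | x5) = a + b − a·b on (0.0500, 0.9985) = 0.9986
~(~x5 & (x1 & ~x5)) & (~x5 | (x2 | x5)) = a·b on (0.9999, 0.9986) = 0.9984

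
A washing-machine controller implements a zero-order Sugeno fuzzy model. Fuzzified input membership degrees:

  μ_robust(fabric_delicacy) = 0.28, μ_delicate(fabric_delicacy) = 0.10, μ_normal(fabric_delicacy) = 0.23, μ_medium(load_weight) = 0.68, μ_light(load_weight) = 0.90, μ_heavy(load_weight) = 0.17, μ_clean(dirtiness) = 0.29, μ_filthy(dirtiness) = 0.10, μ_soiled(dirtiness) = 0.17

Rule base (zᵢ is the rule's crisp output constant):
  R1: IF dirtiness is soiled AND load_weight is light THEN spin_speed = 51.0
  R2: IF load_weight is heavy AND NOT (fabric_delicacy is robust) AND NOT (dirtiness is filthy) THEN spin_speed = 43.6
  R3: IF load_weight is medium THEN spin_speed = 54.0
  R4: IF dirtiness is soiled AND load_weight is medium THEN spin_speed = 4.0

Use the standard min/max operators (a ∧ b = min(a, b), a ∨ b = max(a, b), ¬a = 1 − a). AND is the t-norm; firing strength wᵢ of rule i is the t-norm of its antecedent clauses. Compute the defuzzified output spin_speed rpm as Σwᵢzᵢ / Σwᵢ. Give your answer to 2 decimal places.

R1 (z=51.0): soiled=0.17, light=0.90; AND[min(a, b)] → w = 0.17
R2 (z=43.6): heavy=0.17, ¬robust=1−0.28=0.72, ¬filthy=1−0.10=0.90; AND[min(a, b)] → w = 0.17
R3 (z=54.0): medium=0.68 → w = 0.68
R4 (z=4.0): soiled=0.17, medium=0.68; AND[min(a, b)] → w = 0.17
Weighted average = (0.17·51.0 + 0.17·43.6 + 0.68·54.0 + 0.17·4.0) / (0.17 + 0.17 + 0.68 + 0.17)
  = 53.4820 / 1.1900 = 44.94

44.94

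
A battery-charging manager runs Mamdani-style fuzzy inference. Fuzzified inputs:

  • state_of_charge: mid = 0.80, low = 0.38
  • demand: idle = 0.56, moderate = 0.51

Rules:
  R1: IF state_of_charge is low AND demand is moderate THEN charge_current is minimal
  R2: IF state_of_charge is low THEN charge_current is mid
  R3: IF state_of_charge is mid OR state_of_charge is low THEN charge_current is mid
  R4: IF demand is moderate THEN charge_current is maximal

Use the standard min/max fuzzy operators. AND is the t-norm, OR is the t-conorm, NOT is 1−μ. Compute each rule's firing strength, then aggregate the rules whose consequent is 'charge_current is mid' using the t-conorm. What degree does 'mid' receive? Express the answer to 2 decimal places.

0.80

R1: low=0.38, moderate=0.51; AND[min(a, b)] → w = 0.38
R2: low=0.38 → w = 0.38
R3: mid=0.80, low=0.38; OR[max(a, b)] → w = 0.80
R4: moderate=0.51 → w = 0.51
Rules with consequent 'mid': {R2, R3} → strengths 0.38, 0.80
Aggregate via t-conorm [max(a, b)]: 0.80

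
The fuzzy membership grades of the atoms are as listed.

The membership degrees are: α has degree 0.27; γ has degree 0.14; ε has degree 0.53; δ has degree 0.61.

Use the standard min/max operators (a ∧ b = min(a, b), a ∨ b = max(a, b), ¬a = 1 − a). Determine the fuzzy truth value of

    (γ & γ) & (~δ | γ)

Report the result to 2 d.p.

0.14

γ & γ = min(a, b) on (0.14, 0.14) = 0.14
~δ = 1 − 0.61 = 0.39
~δ | γ = max(a, b) on (0.39, 0.14) = 0.39
(γ & γ) & (~δ | γ) = min(a, b) on (0.14, 0.39) = 0.14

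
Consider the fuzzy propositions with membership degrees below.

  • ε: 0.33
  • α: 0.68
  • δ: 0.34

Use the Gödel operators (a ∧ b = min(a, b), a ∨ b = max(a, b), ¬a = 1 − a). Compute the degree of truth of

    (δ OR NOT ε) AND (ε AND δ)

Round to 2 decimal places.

0.33

NOT ε = 1 − 0.33 = 0.67
δ OR NOT ε = max(a, b) on (0.34, 0.67) = 0.67
ε AND δ = min(a, b) on (0.33, 0.34) = 0.33
(δ OR NOT ε) AND (ε AND δ) = min(a, b) on (0.67, 0.33) = 0.33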